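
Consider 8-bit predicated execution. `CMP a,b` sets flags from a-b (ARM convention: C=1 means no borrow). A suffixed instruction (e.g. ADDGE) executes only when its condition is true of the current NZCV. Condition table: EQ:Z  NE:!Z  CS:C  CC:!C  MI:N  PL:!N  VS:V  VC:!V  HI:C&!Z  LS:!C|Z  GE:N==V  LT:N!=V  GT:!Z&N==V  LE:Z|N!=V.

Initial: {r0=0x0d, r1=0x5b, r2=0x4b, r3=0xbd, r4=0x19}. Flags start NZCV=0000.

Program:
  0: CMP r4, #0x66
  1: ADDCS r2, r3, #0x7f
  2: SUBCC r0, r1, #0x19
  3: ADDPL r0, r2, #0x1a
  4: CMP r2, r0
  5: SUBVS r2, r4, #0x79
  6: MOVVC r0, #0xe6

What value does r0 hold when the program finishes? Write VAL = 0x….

[0] flags=1000 → (cmp)
[1] flags=1000 CS?F → skip
[2] flags=1000 CC?T → r0=0x42
[3] flags=1000 PL?F → skip
[4] flags=0010 → (cmp)
[5] flags=0010 VS?F → skip
[6] flags=0010 VC?T → r0=0xe6

VAL = 0xe6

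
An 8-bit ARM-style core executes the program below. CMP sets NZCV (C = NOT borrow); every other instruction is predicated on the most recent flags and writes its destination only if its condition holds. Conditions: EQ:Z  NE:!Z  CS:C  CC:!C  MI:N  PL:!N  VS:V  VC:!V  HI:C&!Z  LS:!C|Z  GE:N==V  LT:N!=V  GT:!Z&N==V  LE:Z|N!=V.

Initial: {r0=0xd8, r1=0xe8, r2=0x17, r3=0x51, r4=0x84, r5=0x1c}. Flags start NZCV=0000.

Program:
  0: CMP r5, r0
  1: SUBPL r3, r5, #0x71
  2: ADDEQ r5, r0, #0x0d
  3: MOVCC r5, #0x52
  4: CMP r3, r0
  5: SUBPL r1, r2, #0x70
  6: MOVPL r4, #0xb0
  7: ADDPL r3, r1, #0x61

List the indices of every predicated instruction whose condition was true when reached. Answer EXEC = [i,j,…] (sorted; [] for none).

EXEC = [1,3]

0: ✓ CMP  NZCV=0000
1: ✓ SUBPL  r3←0xab
2: · ADDEQ
3: ✓ MOVCC  r5←0x52
4: ✓ CMP  NZCV=1000
5: · SUBPL
6: · MOVPL
7: · ADDPL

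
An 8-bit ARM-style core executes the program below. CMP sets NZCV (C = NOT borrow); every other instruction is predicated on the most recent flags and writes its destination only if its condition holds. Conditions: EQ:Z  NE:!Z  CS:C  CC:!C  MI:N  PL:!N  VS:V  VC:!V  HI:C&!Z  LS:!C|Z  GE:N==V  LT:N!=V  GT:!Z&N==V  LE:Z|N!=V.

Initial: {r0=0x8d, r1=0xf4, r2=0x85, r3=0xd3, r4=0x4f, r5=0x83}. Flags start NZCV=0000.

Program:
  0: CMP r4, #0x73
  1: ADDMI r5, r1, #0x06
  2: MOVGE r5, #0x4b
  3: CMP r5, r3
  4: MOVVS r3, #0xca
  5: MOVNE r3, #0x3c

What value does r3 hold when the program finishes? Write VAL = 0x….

0: ✓ CMP  NZCV=1000
1: ✓ ADDMI  r5←0xfa
2: · MOVGE
3: ✓ CMP  NZCV=0010
4: · MOVVS
5: ✓ MOVNE  r3←0x3c

VAL = 0x3c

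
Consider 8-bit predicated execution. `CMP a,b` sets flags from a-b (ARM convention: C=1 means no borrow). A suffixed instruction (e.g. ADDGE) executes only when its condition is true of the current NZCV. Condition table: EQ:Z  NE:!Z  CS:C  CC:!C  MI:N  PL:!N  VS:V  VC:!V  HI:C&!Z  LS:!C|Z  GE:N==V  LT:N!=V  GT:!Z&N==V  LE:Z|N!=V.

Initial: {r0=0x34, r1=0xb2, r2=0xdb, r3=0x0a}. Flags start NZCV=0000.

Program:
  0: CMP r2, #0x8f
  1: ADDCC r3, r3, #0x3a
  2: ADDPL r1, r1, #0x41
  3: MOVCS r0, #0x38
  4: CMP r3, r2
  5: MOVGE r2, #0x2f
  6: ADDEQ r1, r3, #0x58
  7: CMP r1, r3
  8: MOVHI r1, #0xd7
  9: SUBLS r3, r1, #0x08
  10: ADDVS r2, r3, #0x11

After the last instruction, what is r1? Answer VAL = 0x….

[0] flags=0010 → (cmp)
[1] flags=0010 CC?F → skip
[2] flags=0010 PL?T → r1=0xf3
[3] flags=0010 CS?T → r0=0x38
[4] flags=0000 → (cmp)
[5] flags=0000 GE?T → r2=0x2f
[6] flags=0000 EQ?F → skip
[7] flags=1010 → (cmp)
[8] flags=1010 HI?T → r1=0xd7
[9] flags=1010 LS?F → skip
[10] flags=1010 VS?F → skip

VAL = 0xd7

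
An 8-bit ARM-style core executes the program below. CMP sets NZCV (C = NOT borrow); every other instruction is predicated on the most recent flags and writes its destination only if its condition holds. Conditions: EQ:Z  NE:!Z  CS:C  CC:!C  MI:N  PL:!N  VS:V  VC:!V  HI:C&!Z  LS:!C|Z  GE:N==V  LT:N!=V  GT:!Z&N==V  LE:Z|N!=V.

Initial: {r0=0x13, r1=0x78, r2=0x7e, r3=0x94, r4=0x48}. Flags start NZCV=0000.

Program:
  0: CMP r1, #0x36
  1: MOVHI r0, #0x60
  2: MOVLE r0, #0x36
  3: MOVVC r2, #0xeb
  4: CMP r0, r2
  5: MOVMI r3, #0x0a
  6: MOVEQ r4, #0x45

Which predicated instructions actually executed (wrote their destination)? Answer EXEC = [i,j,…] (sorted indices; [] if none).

EXEC = [1,3]

[0] flags=0010 → (cmp)
[1] flags=0010 HI?T → r0=0x60
[2] flags=0010 LE?F → skip
[3] flags=0010 VC?T → r2=0xeb
[4] flags=0000 → (cmp)
[5] flags=0000 MI?F → skip
[6] flags=0000 EQ?F → skip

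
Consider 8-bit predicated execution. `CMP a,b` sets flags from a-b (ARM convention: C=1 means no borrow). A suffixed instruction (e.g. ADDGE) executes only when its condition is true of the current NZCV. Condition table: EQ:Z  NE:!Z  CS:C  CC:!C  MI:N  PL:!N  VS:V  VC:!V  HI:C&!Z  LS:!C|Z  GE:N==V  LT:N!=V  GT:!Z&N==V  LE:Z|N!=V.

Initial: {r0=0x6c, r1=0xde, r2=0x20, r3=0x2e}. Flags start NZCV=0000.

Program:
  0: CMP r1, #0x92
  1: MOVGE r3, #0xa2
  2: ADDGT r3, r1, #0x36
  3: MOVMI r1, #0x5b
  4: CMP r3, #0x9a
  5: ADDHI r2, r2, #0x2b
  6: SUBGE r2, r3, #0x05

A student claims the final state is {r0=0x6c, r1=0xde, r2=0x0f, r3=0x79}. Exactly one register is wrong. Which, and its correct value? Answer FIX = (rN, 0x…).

0: ✓ CMP  NZCV=0010
1: ✓ MOVGE  r3←0xa2
2: ✓ ADDGT  r3←0x14
3: · MOVMI
4: ✓ CMP  NZCV=0000
5: · ADDHI
6: ✓ SUBGE  r2←0x0f

FIX = (r3, 0x14)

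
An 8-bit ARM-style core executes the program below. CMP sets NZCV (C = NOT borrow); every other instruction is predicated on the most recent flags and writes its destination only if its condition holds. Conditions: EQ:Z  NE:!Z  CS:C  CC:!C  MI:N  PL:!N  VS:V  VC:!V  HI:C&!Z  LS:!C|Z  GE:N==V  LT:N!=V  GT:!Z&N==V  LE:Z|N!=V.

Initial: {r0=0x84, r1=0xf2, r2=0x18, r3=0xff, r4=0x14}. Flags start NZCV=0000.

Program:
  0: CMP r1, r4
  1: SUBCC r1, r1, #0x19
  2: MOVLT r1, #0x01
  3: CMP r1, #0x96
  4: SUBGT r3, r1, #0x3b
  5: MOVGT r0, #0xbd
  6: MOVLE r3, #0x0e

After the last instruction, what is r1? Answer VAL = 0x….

[0] flags=1010 → (cmp)
[1] flags=1010 CC?F → skip
[2] flags=1010 LT?T → r1=0x01
[3] flags=0000 → (cmp)
[4] flags=0000 GT?T → r3=0xc6
[5] flags=0000 GT?T → r0=0xbd
[6] flags=0000 LE?F → skip

VAL = 0x01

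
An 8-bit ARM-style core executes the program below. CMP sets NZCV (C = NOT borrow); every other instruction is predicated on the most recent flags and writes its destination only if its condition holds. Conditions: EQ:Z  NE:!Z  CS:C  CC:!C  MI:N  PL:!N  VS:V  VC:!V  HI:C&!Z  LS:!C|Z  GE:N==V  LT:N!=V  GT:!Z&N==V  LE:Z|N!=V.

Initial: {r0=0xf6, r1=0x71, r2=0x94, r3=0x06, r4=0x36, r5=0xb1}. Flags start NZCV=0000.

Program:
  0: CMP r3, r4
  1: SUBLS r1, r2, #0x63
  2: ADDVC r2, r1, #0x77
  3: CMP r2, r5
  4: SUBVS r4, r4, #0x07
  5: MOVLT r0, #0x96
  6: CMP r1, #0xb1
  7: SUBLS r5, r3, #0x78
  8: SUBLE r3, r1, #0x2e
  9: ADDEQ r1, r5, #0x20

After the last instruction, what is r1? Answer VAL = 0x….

VAL = 0x31

[0] flags=1000 → (cmp)
[1] flags=1000 LS?T → r1=0x31
[2] flags=1000 VC?T → r2=0xa8
[3] flags=1000 → (cmp)
[4] flags=1000 VS?F → skip
[5] flags=1000 LT?T → r0=0x96
[6] flags=1001 → (cmp)
[7] flags=1001 LS?T → r5=0x8e
[8] flags=1001 LE?F → skip
[9] flags=1001 EQ?F → skip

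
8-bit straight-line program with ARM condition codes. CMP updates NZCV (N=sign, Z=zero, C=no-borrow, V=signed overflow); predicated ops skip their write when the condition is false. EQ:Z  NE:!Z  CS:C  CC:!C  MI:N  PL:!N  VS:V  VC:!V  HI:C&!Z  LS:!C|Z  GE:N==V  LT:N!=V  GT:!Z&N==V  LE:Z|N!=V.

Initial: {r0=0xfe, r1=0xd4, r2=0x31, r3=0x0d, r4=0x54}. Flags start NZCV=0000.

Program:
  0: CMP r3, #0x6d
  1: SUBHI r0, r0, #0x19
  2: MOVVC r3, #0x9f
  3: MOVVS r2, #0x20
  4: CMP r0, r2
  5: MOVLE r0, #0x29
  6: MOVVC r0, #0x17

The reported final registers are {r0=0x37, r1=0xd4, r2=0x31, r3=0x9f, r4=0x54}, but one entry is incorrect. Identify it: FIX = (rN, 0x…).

FIX = (r0, 0x17)

[0] flags=1000 → (cmp)
[1] flags=1000 HI?F → skip
[2] flags=1000 VC?T → r3=0x9f
[3] flags=1000 VS?F → skip
[4] flags=1010 → (cmp)
[5] flags=1010 LE?T → r0=0x29
[6] flags=1010 VC?T → r0=0x17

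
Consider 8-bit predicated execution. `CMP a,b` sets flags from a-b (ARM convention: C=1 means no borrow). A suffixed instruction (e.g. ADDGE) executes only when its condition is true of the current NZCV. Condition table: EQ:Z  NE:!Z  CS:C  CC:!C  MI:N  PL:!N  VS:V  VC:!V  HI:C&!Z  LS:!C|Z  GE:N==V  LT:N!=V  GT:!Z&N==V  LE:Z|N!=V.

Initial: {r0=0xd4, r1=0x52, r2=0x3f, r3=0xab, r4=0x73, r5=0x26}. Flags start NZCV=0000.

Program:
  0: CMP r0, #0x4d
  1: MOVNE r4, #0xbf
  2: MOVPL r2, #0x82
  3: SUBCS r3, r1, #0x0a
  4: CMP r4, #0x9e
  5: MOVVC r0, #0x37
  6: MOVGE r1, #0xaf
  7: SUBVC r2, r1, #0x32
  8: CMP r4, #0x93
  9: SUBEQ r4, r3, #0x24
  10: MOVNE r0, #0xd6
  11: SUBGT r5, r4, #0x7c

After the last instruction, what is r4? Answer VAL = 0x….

VAL = 0xbf

0: ✓ CMP  NZCV=1010
1: ✓ MOVNE  r4←0xbf
2: · MOVPL
3: ✓ SUBCS  r3←0x48
4: ✓ CMP  NZCV=0010
5: ✓ MOVVC  r0←0x37
6: ✓ MOVGE  r1←0xaf
7: ✓ SUBVC  r2←0x7d
8: ✓ CMP  NZCV=0010
9: · SUBEQ
10: ✓ MOVNE  r0←0xd6
11: ✓ SUBGT  r5←0x43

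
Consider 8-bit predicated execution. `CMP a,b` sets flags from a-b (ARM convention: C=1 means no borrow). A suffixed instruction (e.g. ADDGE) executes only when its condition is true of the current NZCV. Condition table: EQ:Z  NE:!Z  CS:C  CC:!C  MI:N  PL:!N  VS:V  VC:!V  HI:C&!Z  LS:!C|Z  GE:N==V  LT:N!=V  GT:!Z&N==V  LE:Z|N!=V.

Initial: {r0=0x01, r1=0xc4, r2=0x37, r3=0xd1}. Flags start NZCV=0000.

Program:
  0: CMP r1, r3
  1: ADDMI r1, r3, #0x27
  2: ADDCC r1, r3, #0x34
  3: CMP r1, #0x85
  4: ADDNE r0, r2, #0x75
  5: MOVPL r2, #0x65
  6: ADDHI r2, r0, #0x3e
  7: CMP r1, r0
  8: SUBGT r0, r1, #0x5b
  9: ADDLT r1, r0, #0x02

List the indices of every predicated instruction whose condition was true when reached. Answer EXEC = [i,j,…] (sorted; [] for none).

0: ✓ CMP  NZCV=1000
1: ✓ ADDMI  r1←0xf8
2: ✓ ADDCC  r1←0x05
3: ✓ CMP  NZCV=1001
4: ✓ ADDNE  r0←0xac
5: · MOVPL
6: · ADDHI
7: ✓ CMP  NZCV=0000
8: ✓ SUBGT  r0←0xaa
9: · ADDLT

EXEC = [1,2,4,8]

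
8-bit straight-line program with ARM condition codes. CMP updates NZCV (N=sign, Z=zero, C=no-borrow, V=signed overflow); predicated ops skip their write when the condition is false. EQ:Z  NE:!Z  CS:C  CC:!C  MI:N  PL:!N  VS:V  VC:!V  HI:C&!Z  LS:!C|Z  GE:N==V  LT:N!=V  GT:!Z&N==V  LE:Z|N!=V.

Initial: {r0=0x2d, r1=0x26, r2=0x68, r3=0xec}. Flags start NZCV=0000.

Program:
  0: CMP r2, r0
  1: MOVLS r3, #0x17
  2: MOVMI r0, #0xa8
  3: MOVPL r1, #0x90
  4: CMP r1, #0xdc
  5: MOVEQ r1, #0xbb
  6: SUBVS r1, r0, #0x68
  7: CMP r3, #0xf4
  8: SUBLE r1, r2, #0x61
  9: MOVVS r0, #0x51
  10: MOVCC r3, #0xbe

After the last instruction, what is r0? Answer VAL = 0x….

VAL = 0x2d

[0] flags=0010 → (cmp)
[1] flags=0010 LS?F → skip
[2] flags=0010 MI?F → skip
[3] flags=0010 PL?T → r1=0x90
[4] flags=1000 → (cmp)
[5] flags=1000 EQ?F → skip
[6] flags=1000 VS?F → skip
[7] flags=1000 → (cmp)
[8] flags=1000 LE?T → r1=0x07
[9] flags=1000 VS?F → skip
[10] flags=1000 CC?T → r3=0xbe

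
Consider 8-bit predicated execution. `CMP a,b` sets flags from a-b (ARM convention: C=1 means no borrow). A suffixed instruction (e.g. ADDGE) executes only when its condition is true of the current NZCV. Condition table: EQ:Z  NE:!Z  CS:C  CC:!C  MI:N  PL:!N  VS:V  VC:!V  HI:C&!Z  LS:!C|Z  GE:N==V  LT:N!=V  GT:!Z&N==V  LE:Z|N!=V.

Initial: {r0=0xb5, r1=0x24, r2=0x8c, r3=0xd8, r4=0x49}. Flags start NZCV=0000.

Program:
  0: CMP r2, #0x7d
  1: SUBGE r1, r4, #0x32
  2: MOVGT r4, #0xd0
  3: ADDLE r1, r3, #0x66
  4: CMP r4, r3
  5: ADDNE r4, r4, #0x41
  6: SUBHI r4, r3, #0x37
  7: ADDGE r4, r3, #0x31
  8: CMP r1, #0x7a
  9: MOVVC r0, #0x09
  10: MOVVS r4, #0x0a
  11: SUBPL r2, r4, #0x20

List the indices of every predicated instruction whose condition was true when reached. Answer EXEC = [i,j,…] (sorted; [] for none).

EXEC = [3,5,7,9]

0: ✓ CMP  NZCV=0011
1: · SUBGE
2: · MOVGT
3: ✓ ADDLE  r1←0x3e
4: ✓ CMP  NZCV=0000
5: ✓ ADDNE  r4←0x8a
6: · SUBHI
7: ✓ ADDGE  r4←0x09
8: ✓ CMP  NZCV=1000
9: ✓ MOVVC  r0←0x09
10: · MOVVS
11: · SUBPL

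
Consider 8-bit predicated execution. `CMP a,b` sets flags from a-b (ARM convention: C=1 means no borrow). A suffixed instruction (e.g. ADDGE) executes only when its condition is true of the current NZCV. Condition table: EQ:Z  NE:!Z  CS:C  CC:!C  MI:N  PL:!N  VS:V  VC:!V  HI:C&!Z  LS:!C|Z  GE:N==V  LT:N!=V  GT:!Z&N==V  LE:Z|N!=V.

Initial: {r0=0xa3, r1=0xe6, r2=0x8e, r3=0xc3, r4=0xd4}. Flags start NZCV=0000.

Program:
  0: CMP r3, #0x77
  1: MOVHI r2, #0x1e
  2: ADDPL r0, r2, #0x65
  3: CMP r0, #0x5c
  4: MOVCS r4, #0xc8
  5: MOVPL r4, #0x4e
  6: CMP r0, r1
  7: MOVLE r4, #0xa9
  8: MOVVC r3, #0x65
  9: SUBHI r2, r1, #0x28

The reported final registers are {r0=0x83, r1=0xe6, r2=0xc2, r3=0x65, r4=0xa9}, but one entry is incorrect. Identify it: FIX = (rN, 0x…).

[0] flags=0011 → (cmp)
[1] flags=0011 HI?T → r2=0x1e
[2] flags=0011 PL?T → r0=0x83
[3] flags=0011 → (cmp)
[4] flags=0011 CS?T → r4=0xc8
[5] flags=0011 PL?T → r4=0x4e
[6] flags=1000 → (cmp)
[7] flags=1000 LE?T → r4=0xa9
[8] flags=1000 VC?T → r3=0x65
[9] flags=1000 HI?F → skip

FIX = (r2, 0x1e)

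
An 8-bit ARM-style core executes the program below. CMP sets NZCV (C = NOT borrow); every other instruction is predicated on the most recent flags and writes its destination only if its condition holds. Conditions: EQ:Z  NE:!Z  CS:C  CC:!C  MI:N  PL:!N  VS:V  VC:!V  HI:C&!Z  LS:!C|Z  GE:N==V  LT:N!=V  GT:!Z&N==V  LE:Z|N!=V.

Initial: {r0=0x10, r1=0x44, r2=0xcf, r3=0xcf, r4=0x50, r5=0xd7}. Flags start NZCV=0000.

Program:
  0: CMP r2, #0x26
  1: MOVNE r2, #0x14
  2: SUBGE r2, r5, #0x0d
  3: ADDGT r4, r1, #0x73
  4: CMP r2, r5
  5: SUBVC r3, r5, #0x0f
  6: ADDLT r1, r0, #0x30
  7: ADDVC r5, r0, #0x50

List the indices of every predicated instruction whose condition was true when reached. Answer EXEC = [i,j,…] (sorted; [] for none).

0: ✓ CMP  NZCV=1010
1: ✓ MOVNE  r2←0x14
2: · SUBGE
3: · ADDGT
4: ✓ CMP  NZCV=0000
5: ✓ SUBVC  r3←0xc8
6: · ADDLT
7: ✓ ADDVC  r5←0x60

EXEC = [1,5,7]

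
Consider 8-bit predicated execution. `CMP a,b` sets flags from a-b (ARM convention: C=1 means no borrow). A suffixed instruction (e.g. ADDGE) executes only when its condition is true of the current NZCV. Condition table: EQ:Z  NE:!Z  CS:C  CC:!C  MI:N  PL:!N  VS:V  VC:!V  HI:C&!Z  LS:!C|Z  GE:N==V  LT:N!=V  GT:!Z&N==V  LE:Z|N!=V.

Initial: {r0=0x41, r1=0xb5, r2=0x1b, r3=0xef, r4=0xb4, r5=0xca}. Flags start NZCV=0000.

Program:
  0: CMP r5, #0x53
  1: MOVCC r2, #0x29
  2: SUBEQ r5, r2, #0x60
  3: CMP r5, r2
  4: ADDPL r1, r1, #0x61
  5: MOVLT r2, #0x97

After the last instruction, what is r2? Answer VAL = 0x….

0: ✓ CMP  NZCV=0011
1: · MOVCC
2: · SUBEQ
3: ✓ CMP  NZCV=1010
4: · ADDPL
5: ✓ MOVLT  r2←0x97

VAL = 0x97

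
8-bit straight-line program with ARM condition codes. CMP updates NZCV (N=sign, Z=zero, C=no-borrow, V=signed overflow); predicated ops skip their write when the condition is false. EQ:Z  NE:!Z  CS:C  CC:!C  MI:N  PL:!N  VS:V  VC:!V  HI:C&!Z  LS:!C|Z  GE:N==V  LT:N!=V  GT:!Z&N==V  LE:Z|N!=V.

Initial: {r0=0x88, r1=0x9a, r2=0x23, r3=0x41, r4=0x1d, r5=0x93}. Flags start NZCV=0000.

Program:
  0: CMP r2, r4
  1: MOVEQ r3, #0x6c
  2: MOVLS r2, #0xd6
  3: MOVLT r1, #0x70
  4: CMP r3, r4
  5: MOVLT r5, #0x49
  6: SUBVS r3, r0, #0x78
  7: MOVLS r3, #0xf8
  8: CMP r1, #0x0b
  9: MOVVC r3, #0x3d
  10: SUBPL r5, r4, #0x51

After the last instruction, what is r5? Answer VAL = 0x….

VAL = 0x93

[0] flags=0010 → (cmp)
[1] flags=0010 EQ?F → skip
[2] flags=0010 LS?F → skip
[3] flags=0010 LT?F → skip
[4] flags=0010 → (cmp)
[5] flags=0010 LT?F → skip
[6] flags=0010 VS?F → skip
[7] flags=0010 LS?F → skip
[8] flags=1010 → (cmp)
[9] flags=1010 VC?T → r3=0x3d
[10] flags=1010 PL?F → skip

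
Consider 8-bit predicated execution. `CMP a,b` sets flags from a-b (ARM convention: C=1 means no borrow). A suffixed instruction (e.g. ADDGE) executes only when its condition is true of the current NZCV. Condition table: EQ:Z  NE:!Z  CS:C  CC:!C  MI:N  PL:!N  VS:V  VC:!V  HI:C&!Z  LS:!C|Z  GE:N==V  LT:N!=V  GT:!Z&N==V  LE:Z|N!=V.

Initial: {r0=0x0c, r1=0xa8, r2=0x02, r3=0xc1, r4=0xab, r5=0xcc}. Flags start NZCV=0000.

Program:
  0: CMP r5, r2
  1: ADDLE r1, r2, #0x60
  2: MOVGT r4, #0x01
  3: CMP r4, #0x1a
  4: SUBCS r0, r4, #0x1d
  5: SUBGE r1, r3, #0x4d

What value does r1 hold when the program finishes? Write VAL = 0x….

VAL = 0x62

[0] flags=1010 → (cmp)
[1] flags=1010 LE?T → r1=0x62
[2] flags=1010 GT?F → skip
[3] flags=1010 → (cmp)
[4] flags=1010 CS?T → r0=0x8e
[5] flags=1010 GE?F → skip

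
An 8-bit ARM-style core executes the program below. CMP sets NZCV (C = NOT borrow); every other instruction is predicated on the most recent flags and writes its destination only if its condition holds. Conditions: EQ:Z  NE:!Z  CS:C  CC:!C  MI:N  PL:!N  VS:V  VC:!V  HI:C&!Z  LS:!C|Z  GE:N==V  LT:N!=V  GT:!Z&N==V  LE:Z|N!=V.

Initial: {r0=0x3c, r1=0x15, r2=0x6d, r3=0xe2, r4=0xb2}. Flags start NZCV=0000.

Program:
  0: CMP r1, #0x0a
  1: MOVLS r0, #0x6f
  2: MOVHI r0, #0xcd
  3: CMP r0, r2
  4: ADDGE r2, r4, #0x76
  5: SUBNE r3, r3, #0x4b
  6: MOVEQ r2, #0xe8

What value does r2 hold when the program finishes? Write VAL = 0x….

0: ✓ CMP  NZCV=0010
1: · MOVLS
2: ✓ MOVHI  r0←0xcd
3: ✓ CMP  NZCV=0011
4: · ADDGE
5: ✓ SUBNE  r3←0x97
6: · MOVEQ

VAL = 0x6d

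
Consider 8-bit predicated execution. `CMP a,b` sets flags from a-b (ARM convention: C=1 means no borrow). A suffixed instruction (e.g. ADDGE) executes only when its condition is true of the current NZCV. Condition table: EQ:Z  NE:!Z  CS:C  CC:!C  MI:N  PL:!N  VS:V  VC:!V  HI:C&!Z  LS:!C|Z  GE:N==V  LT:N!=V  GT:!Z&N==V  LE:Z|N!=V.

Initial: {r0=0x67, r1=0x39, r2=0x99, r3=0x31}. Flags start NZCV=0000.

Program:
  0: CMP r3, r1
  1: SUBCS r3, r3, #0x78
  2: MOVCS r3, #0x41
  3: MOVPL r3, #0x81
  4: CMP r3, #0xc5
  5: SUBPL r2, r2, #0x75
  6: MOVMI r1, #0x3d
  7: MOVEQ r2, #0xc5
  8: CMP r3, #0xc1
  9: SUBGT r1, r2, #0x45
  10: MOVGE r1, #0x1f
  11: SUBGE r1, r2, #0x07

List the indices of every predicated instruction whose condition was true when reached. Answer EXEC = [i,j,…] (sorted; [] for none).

[0] flags=1000 → (cmp)
[1] flags=1000 CS?F → skip
[2] flags=1000 CS?F → skip
[3] flags=1000 PL?F → skip
[4] flags=0000 → (cmp)
[5] flags=0000 PL?T → r2=0x24
[6] flags=0000 MI?F → skip
[7] flags=0000 EQ?F → skip
[8] flags=0000 → (cmp)
[9] flags=0000 GT?T → r1=0xdf
[10] flags=0000 GE?T → r1=0x1f
[11] flags=0000 GE?T → r1=0x1d

EXEC = [5,9,10,11]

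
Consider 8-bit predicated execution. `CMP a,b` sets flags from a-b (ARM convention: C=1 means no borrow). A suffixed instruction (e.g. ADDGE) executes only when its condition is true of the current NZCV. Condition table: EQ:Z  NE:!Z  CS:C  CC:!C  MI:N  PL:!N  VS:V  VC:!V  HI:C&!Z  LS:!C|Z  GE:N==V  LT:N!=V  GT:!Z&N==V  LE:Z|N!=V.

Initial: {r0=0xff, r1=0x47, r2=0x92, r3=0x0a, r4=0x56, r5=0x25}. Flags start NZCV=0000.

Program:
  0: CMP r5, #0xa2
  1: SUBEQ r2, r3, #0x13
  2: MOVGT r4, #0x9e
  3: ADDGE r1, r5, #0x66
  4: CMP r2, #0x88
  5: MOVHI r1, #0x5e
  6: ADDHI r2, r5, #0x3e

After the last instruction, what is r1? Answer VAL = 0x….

VAL = 0x5e

[0] flags=1001 → (cmp)
[1] flags=1001 EQ?F → skip
[2] flags=1001 GT?T → r4=0x9e
[3] flags=1001 GE?T → r1=0x8b
[4] flags=0010 → (cmp)
[5] flags=0010 HI?T → r1=0x5e
[6] flags=0010 HI?T → r2=0x63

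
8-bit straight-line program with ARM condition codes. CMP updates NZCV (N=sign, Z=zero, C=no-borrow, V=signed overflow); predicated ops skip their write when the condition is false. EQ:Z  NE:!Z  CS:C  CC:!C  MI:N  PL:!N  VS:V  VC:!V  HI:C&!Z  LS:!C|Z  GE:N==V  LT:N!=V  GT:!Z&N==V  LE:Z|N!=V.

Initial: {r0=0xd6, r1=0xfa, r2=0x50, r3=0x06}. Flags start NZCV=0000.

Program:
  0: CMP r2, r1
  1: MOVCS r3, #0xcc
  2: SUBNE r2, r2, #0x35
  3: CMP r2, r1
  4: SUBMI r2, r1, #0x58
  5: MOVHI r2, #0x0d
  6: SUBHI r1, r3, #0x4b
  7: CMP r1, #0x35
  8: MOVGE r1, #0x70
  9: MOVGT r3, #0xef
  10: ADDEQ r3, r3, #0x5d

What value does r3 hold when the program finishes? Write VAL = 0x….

0: ✓ CMP  NZCV=0000
1: · MOVCS
2: ✓ SUBNE  r2←0x1b
3: ✓ CMP  NZCV=0000
4: · SUBMI
5: · MOVHI
6: · SUBHI
7: ✓ CMP  NZCV=1010
8: · MOVGE
9: · MOVGT
10: · ADDEQ

VAL = 0x06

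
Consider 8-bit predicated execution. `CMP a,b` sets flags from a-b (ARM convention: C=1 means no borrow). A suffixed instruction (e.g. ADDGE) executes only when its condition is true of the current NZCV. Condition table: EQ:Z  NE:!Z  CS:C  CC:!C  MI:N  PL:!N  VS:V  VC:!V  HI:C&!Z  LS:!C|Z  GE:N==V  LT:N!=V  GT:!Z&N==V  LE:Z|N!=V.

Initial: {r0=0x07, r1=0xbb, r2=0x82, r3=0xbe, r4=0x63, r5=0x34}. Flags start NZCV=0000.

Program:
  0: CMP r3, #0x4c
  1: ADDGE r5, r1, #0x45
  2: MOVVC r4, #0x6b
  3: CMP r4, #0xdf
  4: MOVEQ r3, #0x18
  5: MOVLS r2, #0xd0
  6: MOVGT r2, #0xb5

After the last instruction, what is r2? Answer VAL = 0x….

0: ✓ CMP  NZCV=0011
1: · ADDGE
2: · MOVVC
3: ✓ CMP  NZCV=1001
4: · MOVEQ
5: ✓ MOVLS  r2←0xd0
6: ✓ MOVGT  r2←0xb5

VAL = 0xb5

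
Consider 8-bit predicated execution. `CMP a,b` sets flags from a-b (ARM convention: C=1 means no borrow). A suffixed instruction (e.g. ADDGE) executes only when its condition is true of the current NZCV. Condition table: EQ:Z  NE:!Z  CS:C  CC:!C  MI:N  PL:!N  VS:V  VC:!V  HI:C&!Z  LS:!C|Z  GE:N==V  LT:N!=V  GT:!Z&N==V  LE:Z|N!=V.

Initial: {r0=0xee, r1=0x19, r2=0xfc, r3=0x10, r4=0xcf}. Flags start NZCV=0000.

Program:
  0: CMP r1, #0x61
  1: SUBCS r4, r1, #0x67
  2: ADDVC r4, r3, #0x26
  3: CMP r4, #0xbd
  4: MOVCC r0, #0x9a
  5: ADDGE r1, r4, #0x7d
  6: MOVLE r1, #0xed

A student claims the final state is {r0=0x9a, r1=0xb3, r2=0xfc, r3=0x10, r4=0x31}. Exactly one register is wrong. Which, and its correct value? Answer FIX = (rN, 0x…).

[0] flags=1000 → (cmp)
[1] flags=1000 CS?F → skip
[2] flags=1000 VC?T → r4=0x36
[3] flags=0000 → (cmp)
[4] flags=0000 CC?T → r0=0x9a
[5] flags=0000 GE?T → r1=0xb3
[6] flags=0000 LE?F → skip

FIX = (r4, 0x36)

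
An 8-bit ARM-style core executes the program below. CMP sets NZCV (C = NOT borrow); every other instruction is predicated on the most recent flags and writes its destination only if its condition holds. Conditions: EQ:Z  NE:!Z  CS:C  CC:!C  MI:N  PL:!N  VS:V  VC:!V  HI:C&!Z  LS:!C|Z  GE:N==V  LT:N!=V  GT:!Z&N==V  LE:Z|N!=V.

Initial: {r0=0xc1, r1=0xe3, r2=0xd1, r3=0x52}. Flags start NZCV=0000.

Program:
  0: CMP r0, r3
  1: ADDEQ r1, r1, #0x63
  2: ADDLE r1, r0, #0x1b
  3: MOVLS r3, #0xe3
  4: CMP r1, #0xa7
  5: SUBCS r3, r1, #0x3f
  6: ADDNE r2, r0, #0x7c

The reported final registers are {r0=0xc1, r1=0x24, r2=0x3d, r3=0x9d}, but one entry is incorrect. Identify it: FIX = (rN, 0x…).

FIX = (r1, 0xdc)

[0] flags=0011 → (cmp)
[1] flags=0011 EQ?F → skip
[2] flags=0011 LE?T → r1=0xdc
[3] flags=0011 LS?F → skip
[4] flags=0010 → (cmp)
[5] flags=0010 CS?T → r3=0x9d
[6] flags=0010 NE?T → r2=0x3d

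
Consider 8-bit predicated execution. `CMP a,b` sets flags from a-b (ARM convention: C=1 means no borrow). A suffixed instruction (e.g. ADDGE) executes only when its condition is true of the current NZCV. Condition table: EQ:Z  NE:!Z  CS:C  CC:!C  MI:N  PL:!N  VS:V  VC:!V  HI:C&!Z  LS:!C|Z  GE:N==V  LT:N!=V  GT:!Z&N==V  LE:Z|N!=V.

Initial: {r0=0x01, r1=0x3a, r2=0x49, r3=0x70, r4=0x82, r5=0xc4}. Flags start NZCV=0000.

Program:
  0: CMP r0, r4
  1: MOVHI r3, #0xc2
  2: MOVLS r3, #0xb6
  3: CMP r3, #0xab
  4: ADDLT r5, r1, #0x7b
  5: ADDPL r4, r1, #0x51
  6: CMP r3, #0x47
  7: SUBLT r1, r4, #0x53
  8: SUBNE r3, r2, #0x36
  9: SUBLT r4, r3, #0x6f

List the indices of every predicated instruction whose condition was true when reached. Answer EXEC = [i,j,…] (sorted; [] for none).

0: ✓ CMP  NZCV=0000
1: · MOVHI
2: ✓ MOVLS  r3←0xb6
3: ✓ CMP  NZCV=0010
4: · ADDLT
5: ✓ ADDPL  r4←0x8b
6: ✓ CMP  NZCV=0011
7: ✓ SUBLT  r1←0x38
8: ✓ SUBNE  r3←0x13
9: ✓ SUBLT  r4←0xa4

EXEC = [2,5,7,8,9]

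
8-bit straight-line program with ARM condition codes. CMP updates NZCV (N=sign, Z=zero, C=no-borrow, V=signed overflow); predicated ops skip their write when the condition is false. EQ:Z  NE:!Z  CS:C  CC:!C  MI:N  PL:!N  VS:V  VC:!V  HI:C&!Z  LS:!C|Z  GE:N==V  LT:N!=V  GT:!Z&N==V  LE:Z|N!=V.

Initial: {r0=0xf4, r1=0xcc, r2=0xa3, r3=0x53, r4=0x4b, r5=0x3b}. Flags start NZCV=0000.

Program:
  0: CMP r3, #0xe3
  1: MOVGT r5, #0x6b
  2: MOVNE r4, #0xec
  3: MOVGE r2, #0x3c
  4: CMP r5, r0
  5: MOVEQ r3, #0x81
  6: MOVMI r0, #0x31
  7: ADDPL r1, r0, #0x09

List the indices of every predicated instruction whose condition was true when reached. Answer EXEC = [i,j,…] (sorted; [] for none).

0: ✓ CMP  NZCV=0000
1: ✓ MOVGT  r5←0x6b
2: ✓ MOVNE  r4←0xec
3: ✓ MOVGE  r2←0x3c
4: ✓ CMP  NZCV=0000
5: · MOVEQ
6: · MOVMI
7: ✓ ADDPL  r1←0xfd

EXEC = [1,2,3,7]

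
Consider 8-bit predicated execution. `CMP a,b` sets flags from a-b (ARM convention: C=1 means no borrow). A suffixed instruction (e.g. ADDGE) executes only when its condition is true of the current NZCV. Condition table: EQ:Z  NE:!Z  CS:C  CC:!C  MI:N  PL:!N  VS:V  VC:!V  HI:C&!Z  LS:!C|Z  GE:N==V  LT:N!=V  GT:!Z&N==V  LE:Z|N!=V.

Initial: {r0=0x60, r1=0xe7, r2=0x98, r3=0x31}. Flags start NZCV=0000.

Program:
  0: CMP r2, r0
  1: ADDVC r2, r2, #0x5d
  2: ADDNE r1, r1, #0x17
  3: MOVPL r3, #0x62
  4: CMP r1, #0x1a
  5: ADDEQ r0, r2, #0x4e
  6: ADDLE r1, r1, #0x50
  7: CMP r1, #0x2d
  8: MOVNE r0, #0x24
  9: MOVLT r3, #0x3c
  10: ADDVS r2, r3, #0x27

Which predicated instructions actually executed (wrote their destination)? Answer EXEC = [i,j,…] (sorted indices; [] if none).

[0] flags=0011 → (cmp)
[1] flags=0011 VC?F → skip
[2] flags=0011 NE?T → r1=0xfe
[3] flags=0011 PL?T → r3=0x62
[4] flags=1010 → (cmp)
[5] flags=1010 EQ?F → skip
[6] flags=1010 LE?T → r1=0x4e
[7] flags=0010 → (cmp)
[8] flags=0010 NE?T → r0=0x24
[9] flags=0010 LT?F → skip
[10] flags=0010 VS?F → skip

EXEC = [2,3,6,8]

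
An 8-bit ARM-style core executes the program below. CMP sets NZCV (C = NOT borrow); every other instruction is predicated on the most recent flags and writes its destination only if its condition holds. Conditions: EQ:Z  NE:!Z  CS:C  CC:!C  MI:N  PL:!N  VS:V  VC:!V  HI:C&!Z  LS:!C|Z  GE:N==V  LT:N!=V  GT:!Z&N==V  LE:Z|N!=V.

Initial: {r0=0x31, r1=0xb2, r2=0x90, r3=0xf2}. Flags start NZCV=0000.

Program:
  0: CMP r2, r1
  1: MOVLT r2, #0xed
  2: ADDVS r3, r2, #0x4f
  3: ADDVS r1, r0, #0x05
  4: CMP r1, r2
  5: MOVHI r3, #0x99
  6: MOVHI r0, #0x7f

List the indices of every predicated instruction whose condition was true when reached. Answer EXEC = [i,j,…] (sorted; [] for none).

0: ✓ CMP  NZCV=1000
1: ✓ MOVLT  r2←0xed
2: · ADDVS
3: · ADDVS
4: ✓ CMP  NZCV=1000
5: · MOVHI
6: · MOVHI

EXEC = [1]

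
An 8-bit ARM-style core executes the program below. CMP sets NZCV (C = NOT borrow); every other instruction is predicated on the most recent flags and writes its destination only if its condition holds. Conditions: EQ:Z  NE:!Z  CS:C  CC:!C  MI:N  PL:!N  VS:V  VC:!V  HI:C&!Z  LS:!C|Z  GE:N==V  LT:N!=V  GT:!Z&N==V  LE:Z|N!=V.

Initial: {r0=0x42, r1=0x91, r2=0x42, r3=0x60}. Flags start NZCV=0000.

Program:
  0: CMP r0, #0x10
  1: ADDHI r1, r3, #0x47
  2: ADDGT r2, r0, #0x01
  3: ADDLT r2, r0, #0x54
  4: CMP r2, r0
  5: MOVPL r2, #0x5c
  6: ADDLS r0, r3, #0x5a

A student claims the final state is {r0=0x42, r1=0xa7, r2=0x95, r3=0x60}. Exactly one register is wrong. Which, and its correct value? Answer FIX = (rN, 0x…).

[0] flags=0010 → (cmp)
[1] flags=0010 HI?T → r1=0xa7
[2] flags=0010 GT?T → r2=0x43
[3] flags=0010 LT?F → skip
[4] flags=0010 → (cmp)
[5] flags=0010 PL?T → r2=0x5c
[6] flags=0010 LS?F → skip

FIX = (r2, 0x5c)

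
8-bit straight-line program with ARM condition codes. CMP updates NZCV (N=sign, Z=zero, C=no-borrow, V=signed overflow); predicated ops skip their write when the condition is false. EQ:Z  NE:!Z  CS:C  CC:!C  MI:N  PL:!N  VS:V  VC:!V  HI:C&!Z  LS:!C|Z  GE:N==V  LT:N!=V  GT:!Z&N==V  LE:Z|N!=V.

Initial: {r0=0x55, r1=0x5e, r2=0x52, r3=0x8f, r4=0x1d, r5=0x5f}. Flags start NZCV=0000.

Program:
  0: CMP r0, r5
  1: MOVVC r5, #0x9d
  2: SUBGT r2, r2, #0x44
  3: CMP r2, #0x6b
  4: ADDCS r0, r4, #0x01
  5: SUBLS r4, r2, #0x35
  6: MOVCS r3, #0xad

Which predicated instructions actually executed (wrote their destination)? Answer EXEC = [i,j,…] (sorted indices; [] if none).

EXEC = [1,5]

[0] flags=1000 → (cmp)
[1] flags=1000 VC?T → r5=0x9d
[2] flags=1000 GT?F → skip
[3] flags=1000 → (cmp)
[4] flags=1000 CS?F → skip
[5] flags=1000 LS?T → r4=0x1d
[6] flags=1000 CS?F → skip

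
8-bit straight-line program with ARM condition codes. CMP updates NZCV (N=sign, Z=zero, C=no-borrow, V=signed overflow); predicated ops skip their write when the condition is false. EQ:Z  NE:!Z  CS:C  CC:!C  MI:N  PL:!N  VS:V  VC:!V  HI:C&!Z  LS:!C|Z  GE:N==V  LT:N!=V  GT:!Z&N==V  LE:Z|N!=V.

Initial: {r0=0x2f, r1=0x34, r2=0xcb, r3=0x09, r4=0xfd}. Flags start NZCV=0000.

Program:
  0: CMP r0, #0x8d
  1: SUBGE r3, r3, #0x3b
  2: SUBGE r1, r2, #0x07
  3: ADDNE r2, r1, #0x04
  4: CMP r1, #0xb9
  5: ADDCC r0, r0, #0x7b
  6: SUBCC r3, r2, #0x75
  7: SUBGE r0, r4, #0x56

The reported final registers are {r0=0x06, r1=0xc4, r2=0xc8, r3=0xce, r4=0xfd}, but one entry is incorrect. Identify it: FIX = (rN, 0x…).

0: ✓ CMP  NZCV=1001
1: ✓ SUBGE  r3←0xce
2: ✓ SUBGE  r1←0xc4
3: ✓ ADDNE  r2←0xc8
4: ✓ CMP  NZCV=0010
5: · ADDCC
6: · SUBCC
7: ✓ SUBGE  r0←0xa7

FIX = (r0, 0xa7)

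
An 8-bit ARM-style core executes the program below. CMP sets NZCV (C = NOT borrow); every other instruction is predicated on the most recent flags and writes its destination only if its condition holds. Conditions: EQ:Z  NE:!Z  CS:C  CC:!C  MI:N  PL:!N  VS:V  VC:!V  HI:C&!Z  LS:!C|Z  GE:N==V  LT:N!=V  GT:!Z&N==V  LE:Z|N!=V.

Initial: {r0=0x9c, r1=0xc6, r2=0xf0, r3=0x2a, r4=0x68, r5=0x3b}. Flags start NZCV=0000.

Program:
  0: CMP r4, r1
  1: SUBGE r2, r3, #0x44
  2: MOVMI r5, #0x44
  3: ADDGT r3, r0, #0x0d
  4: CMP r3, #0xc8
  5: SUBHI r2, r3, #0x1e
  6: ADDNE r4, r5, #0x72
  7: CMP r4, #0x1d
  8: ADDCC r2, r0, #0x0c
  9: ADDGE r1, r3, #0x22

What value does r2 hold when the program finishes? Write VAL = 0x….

0: ✓ CMP  NZCV=1001
1: ✓ SUBGE  r2←0xe6
2: ✓ MOVMI  r5←0x44
3: ✓ ADDGT  r3←0xa9
4: ✓ CMP  NZCV=1000
5: · SUBHI
6: ✓ ADDNE  r4←0xb6
7: ✓ CMP  NZCV=1010
8: · ADDCC
9: · ADDGE

VAL = 0xe6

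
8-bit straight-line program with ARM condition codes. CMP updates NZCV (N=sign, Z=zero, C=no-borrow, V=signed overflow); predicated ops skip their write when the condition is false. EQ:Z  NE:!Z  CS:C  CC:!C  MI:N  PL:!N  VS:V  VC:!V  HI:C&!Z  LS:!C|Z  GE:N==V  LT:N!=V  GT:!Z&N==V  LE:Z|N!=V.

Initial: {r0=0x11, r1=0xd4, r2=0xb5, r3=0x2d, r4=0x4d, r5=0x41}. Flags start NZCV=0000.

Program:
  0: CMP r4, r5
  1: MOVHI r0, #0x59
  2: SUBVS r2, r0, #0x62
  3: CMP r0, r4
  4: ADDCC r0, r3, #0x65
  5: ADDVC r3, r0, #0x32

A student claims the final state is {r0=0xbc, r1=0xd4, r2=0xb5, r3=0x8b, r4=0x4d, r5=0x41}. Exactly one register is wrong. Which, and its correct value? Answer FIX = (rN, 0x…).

[0] flags=0010 → (cmp)
[1] flags=0010 HI?T → r0=0x59
[2] flags=0010 VS?F → skip
[3] flags=0010 → (cmp)
[4] flags=0010 CC?F → skip
[5] flags=0010 VC?T → r3=0x8b

FIX = (r0, 0x59)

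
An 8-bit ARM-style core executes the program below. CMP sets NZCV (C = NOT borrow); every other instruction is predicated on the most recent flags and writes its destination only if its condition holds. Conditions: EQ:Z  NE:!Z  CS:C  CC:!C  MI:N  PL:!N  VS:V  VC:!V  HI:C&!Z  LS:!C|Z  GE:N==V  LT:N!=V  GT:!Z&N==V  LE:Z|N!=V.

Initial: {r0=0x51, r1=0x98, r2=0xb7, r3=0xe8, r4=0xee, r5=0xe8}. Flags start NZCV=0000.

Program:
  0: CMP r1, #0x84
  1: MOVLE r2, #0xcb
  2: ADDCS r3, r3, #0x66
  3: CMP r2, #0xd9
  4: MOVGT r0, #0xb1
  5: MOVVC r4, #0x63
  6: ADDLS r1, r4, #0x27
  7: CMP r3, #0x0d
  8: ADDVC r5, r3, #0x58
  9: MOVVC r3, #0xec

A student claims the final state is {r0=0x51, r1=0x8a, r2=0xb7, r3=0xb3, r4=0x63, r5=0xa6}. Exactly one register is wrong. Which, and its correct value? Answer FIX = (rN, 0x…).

0: ✓ CMP  NZCV=0010
1: · MOVLE
2: ✓ ADDCS  r3←0x4e
3: ✓ CMP  NZCV=1000
4: · MOVGT
5: ✓ MOVVC  r4←0x63
6: ✓ ADDLS  r1←0x8a
7: ✓ CMP  NZCV=0010
8: ✓ ADDVC  r5←0xa6
9: ✓ MOVVC  r3←0xec

FIX = (r3, 0xec)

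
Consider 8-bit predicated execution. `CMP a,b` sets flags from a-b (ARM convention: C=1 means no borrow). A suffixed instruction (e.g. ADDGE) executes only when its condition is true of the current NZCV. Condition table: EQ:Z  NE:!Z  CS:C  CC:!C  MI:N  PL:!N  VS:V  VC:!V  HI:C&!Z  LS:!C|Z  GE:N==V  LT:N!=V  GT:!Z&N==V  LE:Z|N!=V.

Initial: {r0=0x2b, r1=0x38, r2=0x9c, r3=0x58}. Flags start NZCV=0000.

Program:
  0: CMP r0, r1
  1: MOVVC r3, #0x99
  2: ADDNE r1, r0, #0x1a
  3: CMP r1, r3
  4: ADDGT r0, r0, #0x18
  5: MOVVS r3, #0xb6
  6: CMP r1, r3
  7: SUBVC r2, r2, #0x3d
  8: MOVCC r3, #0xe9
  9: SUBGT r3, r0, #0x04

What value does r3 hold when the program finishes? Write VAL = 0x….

VAL = 0x3f

[0] flags=1000 → (cmp)
[1] flags=1000 VC?T → r3=0x99
[2] flags=1000 NE?T → r1=0x45
[3] flags=1001 → (cmp)
[4] flags=1001 GT?T → r0=0x43
[5] flags=1001 VS?T → r3=0xb6
[6] flags=1001 → (cmp)
[7] flags=1001 VC?F → skip
[8] flags=1001 CC?T → r3=0xe9
[9] flags=1001 GT?T → r3=0x3f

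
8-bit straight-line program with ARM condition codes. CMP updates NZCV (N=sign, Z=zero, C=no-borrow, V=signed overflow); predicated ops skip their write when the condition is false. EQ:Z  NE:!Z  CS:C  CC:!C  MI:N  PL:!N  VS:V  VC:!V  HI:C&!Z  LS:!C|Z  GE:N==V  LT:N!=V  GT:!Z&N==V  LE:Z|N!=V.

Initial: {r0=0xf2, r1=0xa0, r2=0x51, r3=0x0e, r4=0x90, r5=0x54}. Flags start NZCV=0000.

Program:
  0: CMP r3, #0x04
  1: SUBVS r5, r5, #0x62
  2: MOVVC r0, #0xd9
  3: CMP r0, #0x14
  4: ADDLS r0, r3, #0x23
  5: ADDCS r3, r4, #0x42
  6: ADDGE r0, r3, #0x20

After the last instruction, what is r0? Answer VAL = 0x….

0: ✓ CMP  NZCV=0010
1: · SUBVS
2: ✓ MOVVC  r0←0xd9
3: ✓ CMP  NZCV=1010
4: · ADDLS
5: ✓ ADDCS  r3←0xd2
6: · ADDGE

VAL = 0xd9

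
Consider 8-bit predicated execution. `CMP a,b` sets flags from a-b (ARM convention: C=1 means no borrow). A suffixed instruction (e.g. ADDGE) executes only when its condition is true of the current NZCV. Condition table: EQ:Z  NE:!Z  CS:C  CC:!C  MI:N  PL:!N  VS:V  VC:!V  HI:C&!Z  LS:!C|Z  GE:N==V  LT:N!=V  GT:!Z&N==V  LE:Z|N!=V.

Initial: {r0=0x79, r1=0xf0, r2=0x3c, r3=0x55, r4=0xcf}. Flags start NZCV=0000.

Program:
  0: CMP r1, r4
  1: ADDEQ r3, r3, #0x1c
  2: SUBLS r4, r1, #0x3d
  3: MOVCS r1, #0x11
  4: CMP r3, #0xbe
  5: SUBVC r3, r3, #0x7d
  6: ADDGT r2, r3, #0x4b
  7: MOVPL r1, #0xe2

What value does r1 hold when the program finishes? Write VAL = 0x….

VAL = 0x11

[0] flags=0010 → (cmp)
[1] flags=0010 EQ?F → skip
[2] flags=0010 LS?F → skip
[3] flags=0010 CS?T → r1=0x11
[4] flags=1001 → (cmp)
[5] flags=1001 VC?F → skip
[6] flags=1001 GT?T → r2=0xa0
[7] flags=1001 PL?F → skip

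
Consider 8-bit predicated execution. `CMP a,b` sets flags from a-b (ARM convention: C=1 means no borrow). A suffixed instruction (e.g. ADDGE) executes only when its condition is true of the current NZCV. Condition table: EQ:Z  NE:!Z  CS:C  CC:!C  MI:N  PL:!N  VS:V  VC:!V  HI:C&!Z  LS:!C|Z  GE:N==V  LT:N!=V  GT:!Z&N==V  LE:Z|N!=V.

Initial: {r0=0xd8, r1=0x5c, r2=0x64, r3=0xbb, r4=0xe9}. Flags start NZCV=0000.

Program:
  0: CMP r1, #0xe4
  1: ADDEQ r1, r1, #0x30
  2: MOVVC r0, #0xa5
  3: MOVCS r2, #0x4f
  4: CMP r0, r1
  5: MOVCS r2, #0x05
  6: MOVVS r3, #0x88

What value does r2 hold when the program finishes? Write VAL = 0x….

0: ✓ CMP  NZCV=0000
1: · ADDEQ
2: ✓ MOVVC  r0←0xa5
3: · MOVCS
4: ✓ CMP  NZCV=0011
5: ✓ MOVCS  r2←0x05
6: ✓ MOVVS  r3←0x88

VAL = 0x05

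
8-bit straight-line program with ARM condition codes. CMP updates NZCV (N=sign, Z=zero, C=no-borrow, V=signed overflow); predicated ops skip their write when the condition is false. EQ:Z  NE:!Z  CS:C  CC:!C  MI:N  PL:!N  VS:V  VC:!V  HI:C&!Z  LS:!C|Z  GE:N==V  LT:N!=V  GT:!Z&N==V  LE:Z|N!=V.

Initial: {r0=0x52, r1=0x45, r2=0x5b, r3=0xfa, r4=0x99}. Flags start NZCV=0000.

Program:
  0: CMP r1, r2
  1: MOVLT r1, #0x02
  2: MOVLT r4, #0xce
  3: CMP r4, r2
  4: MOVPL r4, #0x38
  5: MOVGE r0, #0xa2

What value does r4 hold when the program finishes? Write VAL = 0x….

[0] flags=1000 → (cmp)
[1] flags=1000 LT?T → r1=0x02
[2] flags=1000 LT?T → r4=0xce
[3] flags=0011 → (cmp)
[4] flags=0011 PL?T → r4=0x38
[5] flags=0011 GE?F → skip

VAL = 0x38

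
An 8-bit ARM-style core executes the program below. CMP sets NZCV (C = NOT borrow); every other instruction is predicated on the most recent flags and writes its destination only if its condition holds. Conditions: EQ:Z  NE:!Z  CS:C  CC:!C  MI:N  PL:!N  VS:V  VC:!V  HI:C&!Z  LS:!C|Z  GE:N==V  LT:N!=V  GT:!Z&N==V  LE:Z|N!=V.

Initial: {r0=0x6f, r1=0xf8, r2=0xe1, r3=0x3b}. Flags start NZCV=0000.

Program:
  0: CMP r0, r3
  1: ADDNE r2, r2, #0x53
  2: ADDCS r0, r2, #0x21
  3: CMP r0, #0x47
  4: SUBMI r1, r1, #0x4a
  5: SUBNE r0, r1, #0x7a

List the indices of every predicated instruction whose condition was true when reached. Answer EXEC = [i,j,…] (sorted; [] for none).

0: ✓ CMP  NZCV=0010
1: ✓ ADDNE  r2←0x34
2: ✓ ADDCS  r0←0x55
3: ✓ CMP  NZCV=0010
4: · SUBMI
5: ✓ SUBNE  r0←0x7e

EXEC = [1,2,5]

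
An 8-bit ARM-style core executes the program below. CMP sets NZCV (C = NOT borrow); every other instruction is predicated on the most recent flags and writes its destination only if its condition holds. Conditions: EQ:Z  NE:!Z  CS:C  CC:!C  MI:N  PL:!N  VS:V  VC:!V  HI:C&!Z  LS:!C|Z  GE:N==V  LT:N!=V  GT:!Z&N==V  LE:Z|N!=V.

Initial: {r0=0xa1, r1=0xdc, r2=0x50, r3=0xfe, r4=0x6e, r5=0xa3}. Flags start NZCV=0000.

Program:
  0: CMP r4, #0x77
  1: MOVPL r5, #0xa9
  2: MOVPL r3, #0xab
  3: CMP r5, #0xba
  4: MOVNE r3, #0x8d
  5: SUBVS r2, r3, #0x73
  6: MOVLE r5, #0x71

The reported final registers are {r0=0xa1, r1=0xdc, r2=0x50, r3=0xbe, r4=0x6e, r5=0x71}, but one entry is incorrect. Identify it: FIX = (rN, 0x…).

0: ✓ CMP  NZCV=1000
1: · MOVPL
2: · MOVPL
3: ✓ CMP  NZCV=1000
4: ✓ MOVNE  r3←0x8d
5: · SUBVS
6: ✓ MOVLE  r5←0x71

FIX = (r3, 0x8d)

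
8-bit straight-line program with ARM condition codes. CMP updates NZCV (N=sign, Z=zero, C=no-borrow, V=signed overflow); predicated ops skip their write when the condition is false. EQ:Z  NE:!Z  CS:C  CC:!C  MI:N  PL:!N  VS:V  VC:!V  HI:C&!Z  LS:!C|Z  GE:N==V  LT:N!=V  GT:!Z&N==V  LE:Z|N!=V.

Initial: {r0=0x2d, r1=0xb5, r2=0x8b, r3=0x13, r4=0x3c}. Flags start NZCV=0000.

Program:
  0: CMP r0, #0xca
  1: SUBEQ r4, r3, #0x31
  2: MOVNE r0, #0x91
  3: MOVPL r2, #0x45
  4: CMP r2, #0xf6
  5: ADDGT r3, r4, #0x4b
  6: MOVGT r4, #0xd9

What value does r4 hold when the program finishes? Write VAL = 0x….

0: ✓ CMP  NZCV=0000
1: · SUBEQ
2: ✓ MOVNE  r0←0x91
3: ✓ MOVPL  r2←0x45
4: ✓ CMP  NZCV=0000
5: ✓ ADDGT  r3←0x87
6: ✓ MOVGT  r4←0xd9

VAL = 0xd9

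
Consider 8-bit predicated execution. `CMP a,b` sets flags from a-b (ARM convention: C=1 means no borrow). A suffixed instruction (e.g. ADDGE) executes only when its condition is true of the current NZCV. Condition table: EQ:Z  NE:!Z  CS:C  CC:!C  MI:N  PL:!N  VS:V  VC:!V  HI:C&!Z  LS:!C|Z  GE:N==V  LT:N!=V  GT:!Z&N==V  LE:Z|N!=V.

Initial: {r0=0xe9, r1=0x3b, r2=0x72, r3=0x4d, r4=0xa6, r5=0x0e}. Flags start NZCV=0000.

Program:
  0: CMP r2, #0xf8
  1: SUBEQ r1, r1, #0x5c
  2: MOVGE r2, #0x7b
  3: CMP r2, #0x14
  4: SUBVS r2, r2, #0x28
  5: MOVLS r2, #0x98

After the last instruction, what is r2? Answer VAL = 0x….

VAL = 0x7b

0: ✓ CMP  NZCV=0000
1: · SUBEQ
2: ✓ MOVGE  r2←0x7b
3: ✓ CMP  NZCV=0010
4: · SUBVS
5: · MOVLS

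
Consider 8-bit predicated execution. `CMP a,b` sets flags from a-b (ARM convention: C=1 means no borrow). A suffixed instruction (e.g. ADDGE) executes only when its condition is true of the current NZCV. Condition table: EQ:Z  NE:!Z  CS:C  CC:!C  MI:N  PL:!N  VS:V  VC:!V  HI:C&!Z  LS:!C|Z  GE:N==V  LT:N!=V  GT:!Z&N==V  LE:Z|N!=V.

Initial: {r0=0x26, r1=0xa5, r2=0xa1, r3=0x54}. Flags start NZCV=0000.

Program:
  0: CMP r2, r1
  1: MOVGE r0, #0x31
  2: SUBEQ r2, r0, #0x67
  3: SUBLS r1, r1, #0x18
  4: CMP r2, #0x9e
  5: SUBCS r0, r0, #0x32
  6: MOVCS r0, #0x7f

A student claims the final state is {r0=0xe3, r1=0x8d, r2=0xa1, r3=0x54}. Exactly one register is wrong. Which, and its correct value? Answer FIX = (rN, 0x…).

FIX = (r0, 0x7f)

[0] flags=1000 → (cmp)
[1] flags=1000 GE?F → skip
[2] flags=1000 EQ?F → skip
[3] flags=1000 LS?T → r1=0x8d
[4] flags=0010 → (cmp)
[5] flags=0010 CS?T → r0=0xf4
[6] flags=0010 CS?T → r0=0x7f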